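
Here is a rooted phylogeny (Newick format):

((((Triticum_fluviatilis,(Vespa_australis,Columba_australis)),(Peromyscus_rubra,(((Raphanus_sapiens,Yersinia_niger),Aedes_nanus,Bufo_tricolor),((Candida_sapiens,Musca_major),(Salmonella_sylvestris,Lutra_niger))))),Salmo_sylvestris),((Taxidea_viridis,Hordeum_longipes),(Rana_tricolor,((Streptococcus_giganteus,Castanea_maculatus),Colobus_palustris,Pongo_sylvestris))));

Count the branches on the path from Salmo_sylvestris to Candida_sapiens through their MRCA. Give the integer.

7

The MRCA of Salmo_sylvestris and Candida_sapiens is the node subtending (((Triticum_fluviatilis,(Vespa_australis,Columba_australis)),(Peromyscus_rubra,(((Raphanus_sapiens,Yersinia_niger),Aedes_nanus,Bufo_tricolor),((Candida_sapiens,Musca_major),(Salmonella_sylvestris,Lutra_niger))))),Salmo_sylvestris).
From Salmo_sylvestris up to that node: 1 branch. From Candida_sapiens up to the same node: 6 branches. Total: 1 + 6 = 7.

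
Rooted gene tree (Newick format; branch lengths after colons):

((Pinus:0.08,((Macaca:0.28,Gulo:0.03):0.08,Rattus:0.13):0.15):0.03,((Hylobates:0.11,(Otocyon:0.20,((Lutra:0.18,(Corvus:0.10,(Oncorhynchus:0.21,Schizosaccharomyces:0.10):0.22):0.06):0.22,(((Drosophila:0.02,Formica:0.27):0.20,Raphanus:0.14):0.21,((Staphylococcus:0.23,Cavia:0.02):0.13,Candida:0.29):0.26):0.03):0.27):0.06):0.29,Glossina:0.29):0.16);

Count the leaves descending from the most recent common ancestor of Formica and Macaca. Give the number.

The MRCA of Formica and Macaca is the root, so the clade is the entire tree.
That clade contains 17 terminal taxa: Candida, Cavia, Corvus, Drosophila, Formica, Glossina, Gulo, Hylobates, Lutra, Macaca, Oncorhynchus, Otocyon, Pinus, Raphanus, Rattus, Schizosaccharomyces, Staphylococcus.

17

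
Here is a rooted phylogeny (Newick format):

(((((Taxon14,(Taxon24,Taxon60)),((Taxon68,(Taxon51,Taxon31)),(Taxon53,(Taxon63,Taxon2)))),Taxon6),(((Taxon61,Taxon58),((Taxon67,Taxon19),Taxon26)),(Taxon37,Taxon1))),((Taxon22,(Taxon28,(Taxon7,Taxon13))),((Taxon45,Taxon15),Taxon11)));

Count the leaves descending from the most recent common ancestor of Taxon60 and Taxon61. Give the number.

17

The MRCA of Taxon60 and Taxon61 is the node subtending ((((Taxon14,(Taxon24,Taxon60)),((Taxon68,(Taxon51,Taxon31)),(Taxon53,(Taxon63,Taxon2)))),Taxon6),(((Taxon61,Taxon58),((Taxon67,Taxon19),Taxon26)),(Taxon37,Taxon1))).
That clade contains 17 terminal taxa: Taxon1, Taxon14, Taxon19, Taxon2, Taxon24, Taxon26, Taxon31, Taxon37, Taxon51, Taxon53, Taxon58, Taxon6, Taxon60, Taxon61, Taxon63, Taxon67, Taxon68.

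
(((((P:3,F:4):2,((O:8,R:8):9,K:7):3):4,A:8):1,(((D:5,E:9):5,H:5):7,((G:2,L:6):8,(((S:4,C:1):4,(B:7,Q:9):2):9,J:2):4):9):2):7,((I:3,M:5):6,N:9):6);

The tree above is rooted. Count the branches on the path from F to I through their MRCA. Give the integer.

8

The MRCA of F and I is the root of the tree.
From F up to that node: 5 branches. From I up to the same node: 3 branches. Total: 5 + 3 = 8.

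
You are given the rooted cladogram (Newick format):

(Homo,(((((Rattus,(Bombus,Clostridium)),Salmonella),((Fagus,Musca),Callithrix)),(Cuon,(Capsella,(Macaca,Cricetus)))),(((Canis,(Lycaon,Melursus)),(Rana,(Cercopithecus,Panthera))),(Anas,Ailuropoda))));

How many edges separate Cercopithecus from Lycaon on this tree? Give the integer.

6

The MRCA of Cercopithecus and Lycaon is the node subtending ((Canis,(Lycaon,Melursus)),(Rana,(Cercopithecus,Panthera))).
From Cercopithecus up to that node: 3 branches. From Lycaon up to the same node: 3 branches. Total: 3 + 3 = 6.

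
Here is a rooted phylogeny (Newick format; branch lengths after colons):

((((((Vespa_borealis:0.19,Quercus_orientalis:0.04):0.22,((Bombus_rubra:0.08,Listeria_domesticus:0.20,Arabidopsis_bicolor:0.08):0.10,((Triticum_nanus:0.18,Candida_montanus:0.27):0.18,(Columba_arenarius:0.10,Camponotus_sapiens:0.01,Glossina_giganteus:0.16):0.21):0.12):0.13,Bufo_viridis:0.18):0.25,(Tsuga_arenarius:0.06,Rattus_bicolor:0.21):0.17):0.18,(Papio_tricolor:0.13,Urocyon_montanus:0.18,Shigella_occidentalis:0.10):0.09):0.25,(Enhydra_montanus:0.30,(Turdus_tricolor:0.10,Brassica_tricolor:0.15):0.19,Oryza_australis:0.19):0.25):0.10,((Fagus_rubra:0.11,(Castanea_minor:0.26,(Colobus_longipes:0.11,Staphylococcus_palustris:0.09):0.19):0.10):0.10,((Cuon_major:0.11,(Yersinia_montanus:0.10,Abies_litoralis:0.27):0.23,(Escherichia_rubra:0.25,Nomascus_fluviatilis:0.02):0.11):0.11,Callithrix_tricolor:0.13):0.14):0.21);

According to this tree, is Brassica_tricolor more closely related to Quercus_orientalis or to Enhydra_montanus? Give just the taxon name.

The MRCA of Brassica_tricolor and Enhydra_montanus subtends (Enhydra_montanus,(Turdus_tricolor,Brassica_tricolor),Oryza_australis) (4 taxa).
The MRCA of Brassica_tricolor and Quercus_orientalis subtends (((((Vespa_borealis,Quercus_orientalis),((Bombus_rubra,Listeria_domesticus,Arabidopsis_bicolor),((Triticum_nanus,Candida_montanus),(Columba_arenarius,Camponotus_sapiens,Glossina_giganteus))),Bufo_viridis),(Tsuga_arenarius,Rattus_bicolor)),(Papio_tricolor,Urocyon_montanus,Shigella_occidentalis)),(Enhydra_montanus,(Turdus_tricolor,Brassica_tricolor),Oryza_australis)) (20 taxa).
The first is nested inside the second, so Brassica_tricolor shares a more recent common ancestor with Enhydra_montanus.

Enhydra_montanus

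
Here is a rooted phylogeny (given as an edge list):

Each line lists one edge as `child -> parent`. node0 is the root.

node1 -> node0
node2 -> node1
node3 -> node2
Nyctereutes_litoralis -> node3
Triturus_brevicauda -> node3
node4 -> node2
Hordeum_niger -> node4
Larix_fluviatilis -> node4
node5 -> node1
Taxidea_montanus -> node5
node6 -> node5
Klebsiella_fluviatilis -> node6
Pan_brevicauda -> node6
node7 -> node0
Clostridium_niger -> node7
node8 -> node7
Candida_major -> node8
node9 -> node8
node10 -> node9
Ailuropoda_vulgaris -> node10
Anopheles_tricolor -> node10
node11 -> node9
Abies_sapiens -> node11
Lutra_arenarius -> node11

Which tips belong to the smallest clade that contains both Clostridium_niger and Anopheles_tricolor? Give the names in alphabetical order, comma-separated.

Tracing Clostridium_niger: it sits inside (Clostridium_niger,(Candida_major,((Ailuropoda_vulgaris,Anopheles_tricolor),(Abies_sapiens,Lutra_arenarius)))).
Tracing Anopheles_tricolor: it sits inside (Ailuropoda_vulgaris,Anopheles_tricolor).
The smallest clade enclosing both is (Clostridium_niger,(Candida_major,((Ailuropoda_vulgaris,Anopheles_tricolor),(Abies_sapiens,Lutra_arenarius)))); the answer is its 6 terminal taxa in alphabetical order.

Abies_sapiens, Ailuropoda_vulgaris, Anopheles_tricolor, Candida_major, Clostridium_niger, Lutra_arenarius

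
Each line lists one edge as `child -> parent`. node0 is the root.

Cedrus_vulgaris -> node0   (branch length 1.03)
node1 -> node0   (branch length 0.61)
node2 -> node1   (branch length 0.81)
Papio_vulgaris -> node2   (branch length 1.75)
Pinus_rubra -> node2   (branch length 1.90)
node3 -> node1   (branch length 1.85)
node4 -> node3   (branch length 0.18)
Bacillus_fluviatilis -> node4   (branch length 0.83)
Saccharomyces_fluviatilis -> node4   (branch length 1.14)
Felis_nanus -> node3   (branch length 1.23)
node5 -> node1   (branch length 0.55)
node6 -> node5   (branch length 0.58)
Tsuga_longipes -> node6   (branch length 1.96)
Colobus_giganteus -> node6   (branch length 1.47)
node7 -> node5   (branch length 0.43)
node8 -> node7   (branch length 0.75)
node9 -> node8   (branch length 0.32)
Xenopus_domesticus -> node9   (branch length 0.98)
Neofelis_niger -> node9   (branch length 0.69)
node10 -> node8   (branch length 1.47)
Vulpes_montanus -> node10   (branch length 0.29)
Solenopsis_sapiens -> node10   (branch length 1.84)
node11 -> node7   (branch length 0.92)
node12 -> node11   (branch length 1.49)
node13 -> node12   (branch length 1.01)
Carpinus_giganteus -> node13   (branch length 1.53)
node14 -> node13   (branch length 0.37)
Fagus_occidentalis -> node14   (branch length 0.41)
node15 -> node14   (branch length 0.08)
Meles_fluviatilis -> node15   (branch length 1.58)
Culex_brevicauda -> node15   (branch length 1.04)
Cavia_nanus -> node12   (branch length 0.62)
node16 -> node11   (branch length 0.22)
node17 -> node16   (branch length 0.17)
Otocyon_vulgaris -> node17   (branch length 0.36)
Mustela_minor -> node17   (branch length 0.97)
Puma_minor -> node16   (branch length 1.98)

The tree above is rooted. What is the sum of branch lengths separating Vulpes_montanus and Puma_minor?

The path runs Vulpes_montanus → … → MRCA → … → Puma_minor; the MRCA is the node subtending (((Xenopus_domesticus,Neofelis_niger),(Vulpes_montanus,Solenopsis_sapiens)),(((Carpinus_giganteus,(Fagus_occidentalis,(Meles_fluviatilis,Culex_brevicauda))),Cavia_nanus),((Otocyon_vulgaris,Mustela_minor),Puma_minor))).
Branch lengths along that path: 0.29 + 1.47 + 0.75 + 0.92 + 0.22 + 1.98 = 5.63.

5.63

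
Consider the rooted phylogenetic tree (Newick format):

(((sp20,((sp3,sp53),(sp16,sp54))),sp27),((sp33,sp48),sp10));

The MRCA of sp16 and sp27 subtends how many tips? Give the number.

6

The MRCA of sp16 and sp27 is the node subtending ((sp20,((sp3,sp53),(sp16,sp54))),sp27).
That clade contains 6 terminal taxa: sp16, sp20, sp27, sp3, sp53, sp54.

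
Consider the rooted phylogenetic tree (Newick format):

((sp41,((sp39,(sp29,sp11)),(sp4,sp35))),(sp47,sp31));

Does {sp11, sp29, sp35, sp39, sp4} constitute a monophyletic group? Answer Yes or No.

Yes

The most recent common ancestor of these taxa subtends ((sp39,(sp29,sp11)),(sp4,sp35)).
That clade has exactly 5 tips — every listed taxon and nothing else — so the group is monophyletic.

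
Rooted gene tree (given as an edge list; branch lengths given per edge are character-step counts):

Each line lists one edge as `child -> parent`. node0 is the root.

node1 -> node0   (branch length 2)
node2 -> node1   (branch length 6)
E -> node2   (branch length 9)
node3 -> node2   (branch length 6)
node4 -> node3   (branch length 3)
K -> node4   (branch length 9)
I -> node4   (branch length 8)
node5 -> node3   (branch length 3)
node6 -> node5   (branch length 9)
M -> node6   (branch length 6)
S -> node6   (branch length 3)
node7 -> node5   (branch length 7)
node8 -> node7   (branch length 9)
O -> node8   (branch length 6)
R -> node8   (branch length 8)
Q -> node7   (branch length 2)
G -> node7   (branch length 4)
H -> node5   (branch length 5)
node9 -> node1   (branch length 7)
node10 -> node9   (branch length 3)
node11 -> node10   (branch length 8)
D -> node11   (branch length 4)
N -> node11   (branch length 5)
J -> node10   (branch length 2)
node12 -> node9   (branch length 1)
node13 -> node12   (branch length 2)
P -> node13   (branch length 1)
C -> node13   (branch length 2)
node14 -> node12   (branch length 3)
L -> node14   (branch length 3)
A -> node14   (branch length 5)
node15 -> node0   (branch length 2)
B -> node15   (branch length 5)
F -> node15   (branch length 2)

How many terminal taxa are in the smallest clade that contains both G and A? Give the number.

The MRCA of G and A is the node subtending ((E,((K,I),((M,S),((O,R),Q,G),H))),(((D,N),J),((P,C),(L,A)))).
That clade contains 17 terminal taxa: A, C, D, E, G, H, I, J, K, L, M, N, O, P, Q, R, S.

17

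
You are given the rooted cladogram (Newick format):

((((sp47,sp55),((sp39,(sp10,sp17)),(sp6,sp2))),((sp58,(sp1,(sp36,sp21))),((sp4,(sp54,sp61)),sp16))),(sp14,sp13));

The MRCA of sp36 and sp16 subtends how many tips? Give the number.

8

The MRCA of sp36 and sp16 is the node subtending ((sp58,(sp1,(sp36,sp21))),((sp4,(sp54,sp61)),sp16)).
That clade contains 8 terminal taxa: sp1, sp16, sp21, sp36, sp4, sp54, sp58, sp61.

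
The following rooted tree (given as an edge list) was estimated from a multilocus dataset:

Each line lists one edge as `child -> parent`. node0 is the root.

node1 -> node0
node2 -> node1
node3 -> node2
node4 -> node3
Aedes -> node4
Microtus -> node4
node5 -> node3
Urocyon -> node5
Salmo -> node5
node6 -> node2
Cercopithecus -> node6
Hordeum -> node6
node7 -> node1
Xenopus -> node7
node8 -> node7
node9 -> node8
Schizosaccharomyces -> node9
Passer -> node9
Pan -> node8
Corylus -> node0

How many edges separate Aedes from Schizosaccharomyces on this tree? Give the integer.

The MRCA of Aedes and Schizosaccharomyces is the node subtending ((((Aedes,Microtus),(Urocyon,Salmo)),(Cercopithecus,Hordeum)),(Xenopus,((Schizosaccharomyces,Passer),Pan))).
From Aedes up to that node: 4 branches. From Schizosaccharomyces up to the same node: 4 branches. Total: 4 + 4 = 8.

8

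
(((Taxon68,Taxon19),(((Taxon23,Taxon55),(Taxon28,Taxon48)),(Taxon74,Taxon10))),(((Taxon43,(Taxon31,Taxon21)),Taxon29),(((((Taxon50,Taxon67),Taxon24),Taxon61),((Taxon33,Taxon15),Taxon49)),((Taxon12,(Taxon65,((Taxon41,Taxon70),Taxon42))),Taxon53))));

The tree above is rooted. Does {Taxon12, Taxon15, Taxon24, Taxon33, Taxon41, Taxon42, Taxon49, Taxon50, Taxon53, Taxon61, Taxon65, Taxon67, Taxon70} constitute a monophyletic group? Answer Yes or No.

The most recent common ancestor of these taxa subtends (((((Taxon50,Taxon67),Taxon24),Taxon61),((Taxon33,Taxon15),Taxon49)),((Taxon12,(Taxon65,((Taxon41,Taxon70),Taxon42))),Taxon53)).
That clade has exactly 13 tips — every listed taxon and nothing else — so the group is monophyletic.

Yes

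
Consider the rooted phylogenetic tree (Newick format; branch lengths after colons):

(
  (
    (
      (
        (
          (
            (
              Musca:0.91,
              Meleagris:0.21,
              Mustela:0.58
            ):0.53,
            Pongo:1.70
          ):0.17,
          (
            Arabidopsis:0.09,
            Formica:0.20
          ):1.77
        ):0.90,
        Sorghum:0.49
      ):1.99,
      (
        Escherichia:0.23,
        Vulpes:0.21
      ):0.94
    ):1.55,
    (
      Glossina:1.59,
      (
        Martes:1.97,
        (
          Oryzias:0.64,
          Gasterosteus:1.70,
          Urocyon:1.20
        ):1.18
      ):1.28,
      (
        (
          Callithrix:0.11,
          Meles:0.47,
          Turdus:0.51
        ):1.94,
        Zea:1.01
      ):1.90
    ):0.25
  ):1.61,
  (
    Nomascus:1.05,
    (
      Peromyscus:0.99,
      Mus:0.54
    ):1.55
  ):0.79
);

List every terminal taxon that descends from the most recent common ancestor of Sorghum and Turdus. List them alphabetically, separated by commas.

Arabidopsis, Callithrix, Escherichia, Formica, Gasterosteus, Glossina, Martes, Meleagris, Meles, Musca, Mustela, Oryzias, Pongo, Sorghum, Turdus, Urocyon, Vulpes, Zea

Tracing Sorghum: it sits inside ((((Musca,Meleagris,Mustela),Pongo),(Arabidopsis,Formica)),Sorghum).
Tracing Turdus: it sits inside (Callithrix,Meles,Turdus).
The smallest clade enclosing both is ((((((Musca,Meleagris,Mustela),Pongo),(Arabidopsis,Formica)),Sorghum),(Escherichia,Vulpes)),(Glossina,(Martes,(Oryzias,Gasterosteus,Urocyon)),((Callithrix,Meles,Turdus),Zea))); the answer is its 18 terminal taxa in alphabetical order.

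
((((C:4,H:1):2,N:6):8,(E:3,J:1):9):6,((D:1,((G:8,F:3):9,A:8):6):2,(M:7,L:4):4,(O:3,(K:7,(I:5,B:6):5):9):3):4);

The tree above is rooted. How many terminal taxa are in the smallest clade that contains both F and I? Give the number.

10

The MRCA of F and I is the node subtending ((D,((G,F),A)),(M,L),(O,(K,(I,B)))).
That clade contains 10 terminal taxa: A, B, D, F, G, I, K, L, M, O.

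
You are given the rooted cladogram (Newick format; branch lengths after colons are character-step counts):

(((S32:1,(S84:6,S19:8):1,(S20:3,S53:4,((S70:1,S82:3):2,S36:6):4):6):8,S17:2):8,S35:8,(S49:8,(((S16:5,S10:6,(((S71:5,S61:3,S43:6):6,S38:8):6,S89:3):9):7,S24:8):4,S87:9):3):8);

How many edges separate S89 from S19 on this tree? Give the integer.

10

The MRCA of S89 and S19 is the root of the tree.
From S89 up to that node: 6 branches. From S19 up to the same node: 4 branches. Total: 6 + 4 = 10.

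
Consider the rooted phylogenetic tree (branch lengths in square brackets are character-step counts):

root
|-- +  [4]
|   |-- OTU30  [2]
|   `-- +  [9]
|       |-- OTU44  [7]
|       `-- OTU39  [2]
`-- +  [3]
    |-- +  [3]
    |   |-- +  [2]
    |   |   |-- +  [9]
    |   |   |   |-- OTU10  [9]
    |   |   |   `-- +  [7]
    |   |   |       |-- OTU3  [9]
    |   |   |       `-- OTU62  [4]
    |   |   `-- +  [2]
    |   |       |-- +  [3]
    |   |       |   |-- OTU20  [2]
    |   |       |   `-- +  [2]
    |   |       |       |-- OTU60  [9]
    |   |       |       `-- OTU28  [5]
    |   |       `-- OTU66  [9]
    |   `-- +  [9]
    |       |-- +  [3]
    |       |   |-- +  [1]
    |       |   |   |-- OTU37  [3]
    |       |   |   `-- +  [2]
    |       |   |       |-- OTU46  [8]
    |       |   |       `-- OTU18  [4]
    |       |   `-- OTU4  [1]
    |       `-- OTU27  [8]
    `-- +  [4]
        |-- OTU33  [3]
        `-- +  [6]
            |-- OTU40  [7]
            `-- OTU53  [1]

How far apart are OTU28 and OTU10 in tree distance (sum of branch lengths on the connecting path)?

The path runs OTU28 → … → MRCA → … → OTU10; the MRCA is the node subtending ((OTU10,(OTU3,OTU62)),((OTU20,(OTU60,OTU28)),OTU66)).
Branch lengths along that path: 5 + 2 + 3 + 2 + 9 + 9 = 30.

30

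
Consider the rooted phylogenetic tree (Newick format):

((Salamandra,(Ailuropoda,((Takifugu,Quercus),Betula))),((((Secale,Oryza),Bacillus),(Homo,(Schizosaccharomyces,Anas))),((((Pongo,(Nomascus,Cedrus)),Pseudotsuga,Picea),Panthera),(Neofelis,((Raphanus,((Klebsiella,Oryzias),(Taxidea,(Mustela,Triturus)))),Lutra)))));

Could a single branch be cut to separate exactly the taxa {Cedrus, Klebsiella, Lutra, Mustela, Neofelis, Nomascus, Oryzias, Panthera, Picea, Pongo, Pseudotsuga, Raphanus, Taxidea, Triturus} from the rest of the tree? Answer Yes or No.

Yes

The most recent common ancestor of these taxa subtends ((((Pongo,(Nomascus,Cedrus)),Pseudotsuga,Picea),Panthera),(Neofelis,((Raphanus,((Klebsiella,Oryzias),(Taxidea,(Mustela,Triturus)))),Lutra))).
That clade has exactly 14 tips — every listed taxon and nothing else — so the group is monophyletic.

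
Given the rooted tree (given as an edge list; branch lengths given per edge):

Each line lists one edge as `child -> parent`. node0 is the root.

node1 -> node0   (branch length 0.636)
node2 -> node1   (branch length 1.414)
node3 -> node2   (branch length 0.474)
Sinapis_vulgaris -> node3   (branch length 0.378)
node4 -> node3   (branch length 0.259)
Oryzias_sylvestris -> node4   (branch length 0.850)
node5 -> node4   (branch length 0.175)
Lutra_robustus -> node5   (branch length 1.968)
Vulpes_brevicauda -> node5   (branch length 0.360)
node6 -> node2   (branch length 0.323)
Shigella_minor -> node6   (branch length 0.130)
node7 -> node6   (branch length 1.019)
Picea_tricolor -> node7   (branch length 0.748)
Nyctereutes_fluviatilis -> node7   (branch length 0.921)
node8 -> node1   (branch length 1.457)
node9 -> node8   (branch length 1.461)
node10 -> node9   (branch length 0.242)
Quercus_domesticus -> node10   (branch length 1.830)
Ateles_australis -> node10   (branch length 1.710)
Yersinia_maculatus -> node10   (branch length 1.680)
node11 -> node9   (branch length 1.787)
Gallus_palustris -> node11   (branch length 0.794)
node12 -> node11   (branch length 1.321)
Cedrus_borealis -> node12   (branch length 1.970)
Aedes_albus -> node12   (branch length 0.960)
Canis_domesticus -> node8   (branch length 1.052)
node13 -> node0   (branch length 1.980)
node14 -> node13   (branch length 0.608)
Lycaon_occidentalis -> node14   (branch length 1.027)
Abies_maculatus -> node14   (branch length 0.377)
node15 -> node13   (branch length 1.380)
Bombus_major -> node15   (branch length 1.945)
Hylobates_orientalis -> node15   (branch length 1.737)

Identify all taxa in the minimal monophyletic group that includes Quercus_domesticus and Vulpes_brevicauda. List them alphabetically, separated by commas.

Aedes_albus, Ateles_australis, Canis_domesticus, Cedrus_borealis, Gallus_palustris, Lutra_robustus, Nyctereutes_fluviatilis, Oryzias_sylvestris, Picea_tricolor, Quercus_domesticus, Shigella_minor, Sinapis_vulgaris, Vulpes_brevicauda, Yersinia_maculatus

Tracing Quercus_domesticus: it sits inside (Quercus_domesticus,Ateles_australis,Yersinia_maculatus).
Tracing Vulpes_brevicauda: it sits inside (Lutra_robustus,Vulpes_brevicauda).
The smallest clade enclosing both is (((Sinapis_vulgaris,(Oryzias_sylvestris,(Lutra_robustus,Vulpes_brevicauda))),(Shigella_minor,(Picea_tricolor,Nyctereutes_fluviatilis))),(((Quercus_domesticus,Ateles_australis,Yersinia_maculatus),(Gallus_palustris,(Cedrus_borealis,Aedes_albus))),Canis_domesticus)); the answer is its 14 terminal taxa in alphabetical order.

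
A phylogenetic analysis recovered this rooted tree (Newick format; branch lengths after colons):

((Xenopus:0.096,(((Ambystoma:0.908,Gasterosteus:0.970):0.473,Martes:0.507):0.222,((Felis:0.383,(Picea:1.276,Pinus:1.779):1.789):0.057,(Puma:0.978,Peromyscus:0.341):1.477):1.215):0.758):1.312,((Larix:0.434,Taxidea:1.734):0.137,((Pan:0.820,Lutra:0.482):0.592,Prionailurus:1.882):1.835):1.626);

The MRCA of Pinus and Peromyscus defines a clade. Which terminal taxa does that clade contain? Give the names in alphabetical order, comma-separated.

Tracing Pinus: it sits inside (Picea,Pinus).
Tracing Peromyscus: it sits inside (Puma,Peromyscus).
The smallest clade enclosing both is ((Felis,(Picea,Pinus)),(Puma,Peromyscus)); the answer is its 5 terminal taxa in alphabetical order.

Felis, Peromyscus, Picea, Pinus, Puma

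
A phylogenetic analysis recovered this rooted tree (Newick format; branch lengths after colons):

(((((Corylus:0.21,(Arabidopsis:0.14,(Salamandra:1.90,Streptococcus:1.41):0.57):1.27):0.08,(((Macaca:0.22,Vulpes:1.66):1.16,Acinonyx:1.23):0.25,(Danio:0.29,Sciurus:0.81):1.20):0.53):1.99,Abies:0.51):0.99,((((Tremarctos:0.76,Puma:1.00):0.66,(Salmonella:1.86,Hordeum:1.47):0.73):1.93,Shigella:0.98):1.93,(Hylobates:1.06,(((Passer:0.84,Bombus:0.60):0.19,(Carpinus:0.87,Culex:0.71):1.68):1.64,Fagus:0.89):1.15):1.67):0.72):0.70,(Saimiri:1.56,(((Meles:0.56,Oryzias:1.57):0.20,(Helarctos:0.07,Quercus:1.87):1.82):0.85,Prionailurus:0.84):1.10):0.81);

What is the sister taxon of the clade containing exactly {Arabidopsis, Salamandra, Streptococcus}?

Corylus

The clade containing exactly {Arabidopsis, Salamandra, Streptococcus} attaches to the tree at the node subtending (Corylus,(Arabidopsis,(Salamandra,Streptococcus))).
The other lineage descending from that same node — the sister group — is the single tip Corylus.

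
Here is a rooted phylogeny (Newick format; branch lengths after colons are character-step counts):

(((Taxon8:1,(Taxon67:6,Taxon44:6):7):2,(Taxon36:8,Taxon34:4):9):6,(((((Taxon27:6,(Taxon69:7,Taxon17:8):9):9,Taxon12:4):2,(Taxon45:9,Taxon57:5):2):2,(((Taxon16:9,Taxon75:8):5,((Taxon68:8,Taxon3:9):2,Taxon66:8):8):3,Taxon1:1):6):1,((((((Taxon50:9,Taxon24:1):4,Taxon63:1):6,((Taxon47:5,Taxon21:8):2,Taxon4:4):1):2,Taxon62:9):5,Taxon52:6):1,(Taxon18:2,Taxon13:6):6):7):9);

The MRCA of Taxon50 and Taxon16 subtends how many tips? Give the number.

22

The MRCA of Taxon50 and Taxon16 is the node subtending (((((Taxon27,(Taxon69,Taxon17)),Taxon12),(Taxon45,Taxon57)),(((Taxon16,Taxon75),((Taxon68,Taxon3),Taxon66)),Taxon1)),((((((Taxon50,Taxon24),Taxon63),((Taxon47,Taxon21),Taxon4)),Taxon62),Taxon52),(Taxon18,Taxon13))).
That clade contains 22 terminal taxa: Taxon1, Taxon12, Taxon13, Taxon16, Taxon17, Taxon18, Taxon21, Taxon24, Taxon27, Taxon3, Taxon4, Taxon45, Taxon47, Taxon50, Taxon52, Taxon57, Taxon62, Taxon63, Taxon66, Taxon68, Taxon69, Taxon75.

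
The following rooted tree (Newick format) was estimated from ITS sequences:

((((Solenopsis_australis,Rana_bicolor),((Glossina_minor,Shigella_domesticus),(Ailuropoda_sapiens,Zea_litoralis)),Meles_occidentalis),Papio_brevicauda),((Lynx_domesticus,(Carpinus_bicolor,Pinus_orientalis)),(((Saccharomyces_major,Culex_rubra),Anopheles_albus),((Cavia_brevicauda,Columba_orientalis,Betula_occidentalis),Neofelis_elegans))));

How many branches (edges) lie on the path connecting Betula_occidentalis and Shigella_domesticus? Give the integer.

The MRCA of Betula_occidentalis and Shigella_domesticus is the root of the tree.
From Betula_occidentalis up to that node: 5 branches. From Shigella_domesticus up to the same node: 5 branches. Total: 5 + 5 = 10.

10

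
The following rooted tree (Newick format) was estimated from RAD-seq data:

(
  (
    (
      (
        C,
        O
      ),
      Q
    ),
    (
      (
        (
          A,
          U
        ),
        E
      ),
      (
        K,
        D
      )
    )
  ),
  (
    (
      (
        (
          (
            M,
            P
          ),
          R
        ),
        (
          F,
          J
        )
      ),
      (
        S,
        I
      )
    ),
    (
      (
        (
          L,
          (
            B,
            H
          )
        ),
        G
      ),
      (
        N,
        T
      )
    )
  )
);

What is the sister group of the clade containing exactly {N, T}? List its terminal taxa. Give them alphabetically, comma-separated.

B, G, H, L

The clade containing exactly {N, T} attaches to the tree at the node subtending (((L,(B,H)),G),(N,T)).
The other lineage descending from that same node — the sister group — is ((L,(B,H)),G); its 4 tips in alphabetical order are the answer.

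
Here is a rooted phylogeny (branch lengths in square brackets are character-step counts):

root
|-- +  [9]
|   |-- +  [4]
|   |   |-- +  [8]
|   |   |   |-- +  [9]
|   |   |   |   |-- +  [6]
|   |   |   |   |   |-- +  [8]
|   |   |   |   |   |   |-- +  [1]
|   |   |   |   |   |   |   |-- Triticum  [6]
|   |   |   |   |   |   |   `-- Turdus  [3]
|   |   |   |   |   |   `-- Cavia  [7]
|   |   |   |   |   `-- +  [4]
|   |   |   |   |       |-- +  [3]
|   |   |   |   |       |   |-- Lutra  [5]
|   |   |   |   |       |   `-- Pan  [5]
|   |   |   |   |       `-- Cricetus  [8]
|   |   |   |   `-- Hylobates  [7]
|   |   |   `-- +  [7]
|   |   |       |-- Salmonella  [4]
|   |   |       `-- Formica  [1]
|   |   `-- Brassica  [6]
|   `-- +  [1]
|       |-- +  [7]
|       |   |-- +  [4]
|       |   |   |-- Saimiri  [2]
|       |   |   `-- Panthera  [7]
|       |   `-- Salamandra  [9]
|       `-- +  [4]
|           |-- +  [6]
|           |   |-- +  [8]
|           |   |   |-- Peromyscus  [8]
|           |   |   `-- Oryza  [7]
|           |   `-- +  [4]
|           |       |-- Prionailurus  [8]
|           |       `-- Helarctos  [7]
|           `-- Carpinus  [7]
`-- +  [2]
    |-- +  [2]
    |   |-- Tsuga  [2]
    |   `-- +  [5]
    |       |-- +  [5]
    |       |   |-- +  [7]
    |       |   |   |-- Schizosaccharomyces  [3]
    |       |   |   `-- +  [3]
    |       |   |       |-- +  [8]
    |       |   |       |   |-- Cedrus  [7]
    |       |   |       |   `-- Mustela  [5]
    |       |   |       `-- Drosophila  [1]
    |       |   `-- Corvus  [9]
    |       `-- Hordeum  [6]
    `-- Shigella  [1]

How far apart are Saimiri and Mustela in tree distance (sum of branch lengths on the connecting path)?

60

The path runs Saimiri → … → MRCA → … → Mustela; the MRCA is the root of the tree.
Branch lengths along that path: 2 + 4 + 7 + 1 + 9 + 2 + 2 + 5 + 5 + 7 + 3 + 8 + 5 = 60.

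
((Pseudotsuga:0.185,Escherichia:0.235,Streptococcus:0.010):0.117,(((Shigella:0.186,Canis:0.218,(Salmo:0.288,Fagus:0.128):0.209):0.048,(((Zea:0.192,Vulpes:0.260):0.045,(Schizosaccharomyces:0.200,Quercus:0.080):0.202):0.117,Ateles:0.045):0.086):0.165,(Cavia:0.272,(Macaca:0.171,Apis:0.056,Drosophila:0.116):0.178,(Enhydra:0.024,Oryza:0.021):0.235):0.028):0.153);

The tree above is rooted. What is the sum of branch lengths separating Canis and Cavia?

0.731

The path runs Canis → … → MRCA → … → Cavia; the MRCA is the node subtending (((Shigella,Canis,(Salmo,Fagus)),(((Zea,Vulpes),(Schizosaccharomyces,Quercus)),Ateles)),(Cavia,(Macaca,Apis,Drosophila),(Enhydra,Oryza))).
Branch lengths along that path: 0.218 + 0.048 + 0.165 + 0.028 + 0.272 = 0.731.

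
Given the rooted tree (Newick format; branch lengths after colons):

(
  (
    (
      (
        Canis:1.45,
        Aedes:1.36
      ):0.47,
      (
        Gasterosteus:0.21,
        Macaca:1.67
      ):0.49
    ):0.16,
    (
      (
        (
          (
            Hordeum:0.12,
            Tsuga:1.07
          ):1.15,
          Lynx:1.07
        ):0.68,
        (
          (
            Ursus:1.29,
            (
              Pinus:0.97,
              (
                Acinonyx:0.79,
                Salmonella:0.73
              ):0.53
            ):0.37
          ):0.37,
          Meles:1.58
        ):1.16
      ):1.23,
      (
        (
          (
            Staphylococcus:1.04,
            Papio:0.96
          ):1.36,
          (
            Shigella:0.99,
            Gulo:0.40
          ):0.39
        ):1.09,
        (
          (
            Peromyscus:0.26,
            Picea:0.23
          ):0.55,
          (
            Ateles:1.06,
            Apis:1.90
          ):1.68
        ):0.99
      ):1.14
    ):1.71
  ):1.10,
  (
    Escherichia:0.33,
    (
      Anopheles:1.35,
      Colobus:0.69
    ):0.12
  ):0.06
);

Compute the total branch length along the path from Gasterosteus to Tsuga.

6.70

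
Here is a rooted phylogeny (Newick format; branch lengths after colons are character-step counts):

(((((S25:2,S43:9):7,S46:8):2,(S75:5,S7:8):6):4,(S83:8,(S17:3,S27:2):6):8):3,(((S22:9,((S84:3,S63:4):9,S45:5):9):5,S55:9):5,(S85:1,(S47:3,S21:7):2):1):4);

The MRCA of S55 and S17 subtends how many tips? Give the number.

16

The MRCA of S55 and S17 is the root, so the clade is the entire tree.
That clade contains 16 terminal taxa: S17, S21, S22, S25, S27, S43, S45, S46, S47, S55, S63, S7, S75, S83, S84, S85.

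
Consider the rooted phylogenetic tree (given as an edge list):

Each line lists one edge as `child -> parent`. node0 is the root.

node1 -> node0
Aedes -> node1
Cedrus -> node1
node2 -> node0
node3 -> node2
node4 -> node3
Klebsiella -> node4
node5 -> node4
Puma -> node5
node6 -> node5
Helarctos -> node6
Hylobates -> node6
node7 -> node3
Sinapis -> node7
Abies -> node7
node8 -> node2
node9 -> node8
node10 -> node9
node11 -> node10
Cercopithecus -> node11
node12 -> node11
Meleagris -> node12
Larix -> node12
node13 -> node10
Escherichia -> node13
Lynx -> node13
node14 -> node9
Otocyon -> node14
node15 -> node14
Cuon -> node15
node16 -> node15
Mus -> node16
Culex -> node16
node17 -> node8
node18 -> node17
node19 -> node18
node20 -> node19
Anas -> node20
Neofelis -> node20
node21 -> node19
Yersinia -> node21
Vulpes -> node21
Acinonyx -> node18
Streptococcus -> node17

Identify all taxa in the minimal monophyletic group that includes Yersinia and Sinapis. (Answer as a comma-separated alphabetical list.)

Abies, Acinonyx, Anas, Cercopithecus, Culex, Cuon, Escherichia, Helarctos, Hylobates, Klebsiella, Larix, Lynx, Meleagris, Mus, Neofelis, Otocyon, Puma, Sinapis, Streptococcus, Vulpes, Yersinia

Tracing Yersinia: it sits inside (Yersinia,Vulpes).
Tracing Sinapis: it sits inside (Sinapis,Abies).
The smallest clade enclosing both is (((Klebsiella,(Puma,(Helarctos,Hylobates))),(Sinapis,Abies)),((((Cercopithecus,(Meleagris,Larix)),(Escherichia,Lynx)),(Otocyon,(Cuon,(Mus,Culex)))),((((Anas,Neofelis),(Yersinia,Vulpes)),Acinonyx),Streptococcus))); the answer is its 21 terminal taxa in alphabetical order.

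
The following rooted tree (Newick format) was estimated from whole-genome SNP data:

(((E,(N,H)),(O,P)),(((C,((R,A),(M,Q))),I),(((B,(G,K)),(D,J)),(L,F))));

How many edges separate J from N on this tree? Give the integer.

9

The MRCA of J and N is the root of the tree.
From J up to that node: 5 branches. From N up to the same node: 4 branches. Total: 5 + 4 = 9.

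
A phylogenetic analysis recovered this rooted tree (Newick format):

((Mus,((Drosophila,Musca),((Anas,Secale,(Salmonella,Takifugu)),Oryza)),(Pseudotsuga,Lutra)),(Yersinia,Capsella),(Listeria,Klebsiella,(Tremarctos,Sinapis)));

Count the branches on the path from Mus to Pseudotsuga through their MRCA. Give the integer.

3

The MRCA of Mus and Pseudotsuga is the node subtending (Mus,((Drosophila,Musca),((Anas,Secale,(Salmonella,Takifugu)),Oryza)),(Pseudotsuga,Lutra)).
From Mus up to that node: 1 branch. From Pseudotsuga up to the same node: 2 branches. Total: 1 + 2 = 3.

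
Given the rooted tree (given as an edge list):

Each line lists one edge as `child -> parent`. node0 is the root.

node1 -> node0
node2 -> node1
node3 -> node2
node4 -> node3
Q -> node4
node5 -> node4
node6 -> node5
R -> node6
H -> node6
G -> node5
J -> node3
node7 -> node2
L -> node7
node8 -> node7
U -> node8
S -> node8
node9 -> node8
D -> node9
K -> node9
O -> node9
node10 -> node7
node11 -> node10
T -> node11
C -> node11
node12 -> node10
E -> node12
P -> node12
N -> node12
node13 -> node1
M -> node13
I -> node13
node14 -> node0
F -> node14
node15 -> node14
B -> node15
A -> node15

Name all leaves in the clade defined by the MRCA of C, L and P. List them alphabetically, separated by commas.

Tracing C: it sits inside (T,C).
Tracing L: it sits inside (L,(U,S,(D,K,O)),((T,C),(E,P,N))).
Tracing P: it sits inside (E,P,N).
The smallest clade enclosing all 3 is (L,(U,S,(D,K,O)),((T,C),(E,P,N))); the answer is its 11 terminal taxa in alphabetical order.

C, D, E, K, L, N, O, P, S, T, U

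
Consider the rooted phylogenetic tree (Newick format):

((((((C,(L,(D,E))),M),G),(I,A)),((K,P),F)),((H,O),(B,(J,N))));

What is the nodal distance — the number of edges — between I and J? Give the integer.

The MRCA of I and J is the root of the tree.
From I up to that node: 4 branches. From J up to the same node: 4 branches. Total: 4 + 4 = 8.

8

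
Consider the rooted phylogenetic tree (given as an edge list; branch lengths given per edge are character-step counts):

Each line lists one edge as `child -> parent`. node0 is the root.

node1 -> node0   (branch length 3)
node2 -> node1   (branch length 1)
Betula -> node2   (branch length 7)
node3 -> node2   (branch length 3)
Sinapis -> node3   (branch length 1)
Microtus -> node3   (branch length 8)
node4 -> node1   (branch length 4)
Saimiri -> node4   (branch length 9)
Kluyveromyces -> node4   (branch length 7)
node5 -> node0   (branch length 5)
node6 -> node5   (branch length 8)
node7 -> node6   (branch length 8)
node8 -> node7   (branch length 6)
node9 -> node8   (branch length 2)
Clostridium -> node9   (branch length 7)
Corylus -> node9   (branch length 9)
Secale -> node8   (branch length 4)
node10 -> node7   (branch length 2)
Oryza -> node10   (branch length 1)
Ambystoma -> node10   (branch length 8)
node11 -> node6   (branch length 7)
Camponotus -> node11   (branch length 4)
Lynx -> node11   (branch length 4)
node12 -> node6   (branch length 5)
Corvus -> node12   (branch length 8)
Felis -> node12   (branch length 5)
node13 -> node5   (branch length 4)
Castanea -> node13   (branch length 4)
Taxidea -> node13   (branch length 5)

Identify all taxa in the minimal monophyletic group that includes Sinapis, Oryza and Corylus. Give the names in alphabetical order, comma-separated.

Tracing Sinapis: it sits inside (Sinapis,Microtus).
Tracing Oryza: it sits inside (Oryza,Ambystoma).
Tracing Corylus: it sits inside (Clostridium,Corylus).
The smallest clade enclosing all 3 is the whole tree (their MRCA is the root), so the answer is all 16 tips in alphabetical order.

Ambystoma, Betula, Camponotus, Castanea, Clostridium, Corvus, Corylus, Felis, Kluyveromyces, Lynx, Microtus, Oryza, Saimiri, Secale, Sinapis, Taxidea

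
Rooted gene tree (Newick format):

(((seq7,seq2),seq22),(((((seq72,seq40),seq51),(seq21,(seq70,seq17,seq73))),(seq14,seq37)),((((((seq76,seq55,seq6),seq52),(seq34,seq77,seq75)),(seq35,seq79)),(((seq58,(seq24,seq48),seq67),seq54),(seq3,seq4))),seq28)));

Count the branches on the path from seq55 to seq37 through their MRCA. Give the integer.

The MRCA of seq55 and seq37 is the node subtending (((((seq72,seq40),seq51),(seq21,(seq70,seq17,seq73))),(seq14,seq37)),((((((seq76,seq55,seq6),seq52),(seq34,seq77,seq75)),(seq35,seq79)),(((seq58,(seq24,seq48),seq67),seq54),(seq3,seq4))),seq28)).
From seq55 up to that node: 7 branches. From seq37 up to the same node: 3 branches. Total: 7 + 3 = 10.

10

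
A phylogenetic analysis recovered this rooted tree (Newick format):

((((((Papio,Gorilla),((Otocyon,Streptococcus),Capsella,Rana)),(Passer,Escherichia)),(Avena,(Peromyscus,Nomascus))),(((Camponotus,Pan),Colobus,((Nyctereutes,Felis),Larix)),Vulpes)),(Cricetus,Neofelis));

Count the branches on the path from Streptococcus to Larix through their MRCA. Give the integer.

The MRCA of Streptococcus and Larix is the node subtending (((((Papio,Gorilla),((Otocyon,Streptococcus),Capsella,Rana)),(Passer,Escherichia)),(Avena,(Peromyscus,Nomascus))),(((Camponotus,Pan),Colobus,((Nyctereutes,Felis),Larix)),Vulpes)).
From Streptococcus up to that node: 6 branches. From Larix up to the same node: 4 branches. Total: 6 + 4 = 10.

10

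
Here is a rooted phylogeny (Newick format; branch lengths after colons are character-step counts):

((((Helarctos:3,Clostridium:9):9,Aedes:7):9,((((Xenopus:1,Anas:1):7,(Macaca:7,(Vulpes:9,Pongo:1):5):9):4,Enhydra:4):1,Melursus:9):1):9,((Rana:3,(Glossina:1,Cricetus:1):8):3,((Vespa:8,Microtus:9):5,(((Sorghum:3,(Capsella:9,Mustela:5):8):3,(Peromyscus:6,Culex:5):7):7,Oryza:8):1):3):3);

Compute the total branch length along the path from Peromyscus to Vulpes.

The path runs Peromyscus → … → MRCA → … → Vulpes; the MRCA is the root of the tree.
Branch lengths along that path: 6 + 7 + 7 + 1 + 3 + 3 + 9 + 1 + 1 + 4 + 9 + 5 + 9 = 65.

65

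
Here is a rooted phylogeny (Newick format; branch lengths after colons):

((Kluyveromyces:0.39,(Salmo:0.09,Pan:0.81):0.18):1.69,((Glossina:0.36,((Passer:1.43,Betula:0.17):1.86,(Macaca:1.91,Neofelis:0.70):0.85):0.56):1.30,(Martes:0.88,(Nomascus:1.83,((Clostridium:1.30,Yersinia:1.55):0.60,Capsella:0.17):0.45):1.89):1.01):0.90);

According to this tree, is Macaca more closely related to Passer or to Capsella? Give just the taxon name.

Passer

The MRCA of Macaca and Passer subtends ((Passer,Betula),(Macaca,Neofelis)) (4 taxa).
The MRCA of Macaca and Capsella subtends ((Glossina,((Passer,Betula),(Macaca,Neofelis))),(Martes,(Nomascus,((Clostridium,Yersinia),Capsella)))) (10 taxa).
The first is nested inside the second, so Macaca shares a more recent common ancestor with Passer.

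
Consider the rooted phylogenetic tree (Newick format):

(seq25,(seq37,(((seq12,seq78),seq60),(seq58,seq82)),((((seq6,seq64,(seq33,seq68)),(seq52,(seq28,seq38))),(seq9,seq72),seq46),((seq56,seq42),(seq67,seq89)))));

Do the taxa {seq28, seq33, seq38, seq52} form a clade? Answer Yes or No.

No

The MRCA of the listed taxa subtends ((seq6,seq64,(seq33,seq68)),(seq52,(seq28,seq38))).
That clade also contains seq6, seq64, seq68, which are not in the proposed group, so the group is not monophyletic.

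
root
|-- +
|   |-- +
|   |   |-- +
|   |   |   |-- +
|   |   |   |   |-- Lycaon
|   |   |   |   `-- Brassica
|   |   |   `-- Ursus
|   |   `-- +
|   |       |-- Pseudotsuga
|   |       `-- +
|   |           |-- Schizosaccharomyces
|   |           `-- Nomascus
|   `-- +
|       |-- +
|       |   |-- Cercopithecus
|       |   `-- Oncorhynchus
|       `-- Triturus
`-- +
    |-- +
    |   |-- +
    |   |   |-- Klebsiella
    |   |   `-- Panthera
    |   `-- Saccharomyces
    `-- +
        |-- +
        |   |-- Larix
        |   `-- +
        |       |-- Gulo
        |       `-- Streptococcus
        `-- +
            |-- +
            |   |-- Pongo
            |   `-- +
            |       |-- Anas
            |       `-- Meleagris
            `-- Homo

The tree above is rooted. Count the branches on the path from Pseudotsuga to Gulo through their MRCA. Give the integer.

The MRCA of Pseudotsuga and Gulo is the root of the tree.
From Pseudotsuga up to that node: 4 branches. From Gulo up to the same node: 5 branches. Total: 4 + 5 = 9.

9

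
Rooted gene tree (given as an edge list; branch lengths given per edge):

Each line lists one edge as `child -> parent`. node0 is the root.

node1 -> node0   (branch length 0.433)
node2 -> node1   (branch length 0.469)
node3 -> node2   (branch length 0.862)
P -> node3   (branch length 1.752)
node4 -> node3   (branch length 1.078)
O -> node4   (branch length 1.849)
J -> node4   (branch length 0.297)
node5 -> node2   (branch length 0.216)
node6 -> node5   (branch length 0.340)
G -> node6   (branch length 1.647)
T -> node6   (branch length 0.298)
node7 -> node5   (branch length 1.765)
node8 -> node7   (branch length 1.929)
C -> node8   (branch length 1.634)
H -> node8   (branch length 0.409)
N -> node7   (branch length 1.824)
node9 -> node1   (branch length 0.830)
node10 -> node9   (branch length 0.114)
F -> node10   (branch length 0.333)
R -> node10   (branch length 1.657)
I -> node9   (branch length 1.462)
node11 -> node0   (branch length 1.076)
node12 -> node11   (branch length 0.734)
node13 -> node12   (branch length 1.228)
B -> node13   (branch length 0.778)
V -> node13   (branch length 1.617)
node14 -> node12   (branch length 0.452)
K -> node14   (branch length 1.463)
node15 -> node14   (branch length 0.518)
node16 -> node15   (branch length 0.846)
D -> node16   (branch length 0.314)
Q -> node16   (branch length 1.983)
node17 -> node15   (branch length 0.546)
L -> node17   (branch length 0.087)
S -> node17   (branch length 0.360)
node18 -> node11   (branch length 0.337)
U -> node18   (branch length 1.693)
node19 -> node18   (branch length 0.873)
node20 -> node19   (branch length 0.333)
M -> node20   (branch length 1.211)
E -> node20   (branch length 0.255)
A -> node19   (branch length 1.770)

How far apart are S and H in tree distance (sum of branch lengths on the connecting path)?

8.907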